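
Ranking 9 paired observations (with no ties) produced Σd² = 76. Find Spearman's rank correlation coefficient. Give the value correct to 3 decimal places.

ρ = 1 − 6Σd² / [n(n²−1)] = 1 − 6×76 / (9×80)
  = 1 − 456/720 = 1 − 0.6333 ≈ 0.367

0.367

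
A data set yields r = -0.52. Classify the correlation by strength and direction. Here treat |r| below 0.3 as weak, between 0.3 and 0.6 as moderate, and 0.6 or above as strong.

r = -0.52 < 0 so the relationship is negative.
|r| = 0.52, which falls in the moderate range.

moderate negative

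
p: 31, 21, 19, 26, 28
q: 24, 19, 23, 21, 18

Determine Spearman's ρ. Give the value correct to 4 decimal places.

0.1000

Rank p: 5, 2, 1, 3, 4
Rank q: 5, 2, 4, 3, 1
d = rank(p) − rank(q): 0, 0, -3, 0, 3; Σd² = 18
ρ = 1 − 6Σd² / [n(n²−1)] = 1 − 6×18 / (5×24) = 1 − 108/120 ≈ 0.1000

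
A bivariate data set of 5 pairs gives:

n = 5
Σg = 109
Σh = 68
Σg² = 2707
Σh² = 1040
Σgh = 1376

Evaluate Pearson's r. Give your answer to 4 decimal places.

r = (nΣgh − ΣgΣh) / √[(nΣg² − (Σg)²)(nΣh² − (Σh)²)]
Numerator: 5×1376 − 109×68 = -532
Denominator: √[(13535 − 11881)(5200 − 4624)] = √[1654 × 576] = 976.0656
r = -532 / 976.0656 ≈ -0.5450

-0.5450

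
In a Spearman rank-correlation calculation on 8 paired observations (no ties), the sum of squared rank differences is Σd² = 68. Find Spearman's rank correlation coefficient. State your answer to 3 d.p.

ρ = 1 − 6Σd² / [n(n²−1)] = 1 − 6×68 / (8×63)
  = 1 − 408/504 = 1 − 0.8095 ≈ 0.190

0.190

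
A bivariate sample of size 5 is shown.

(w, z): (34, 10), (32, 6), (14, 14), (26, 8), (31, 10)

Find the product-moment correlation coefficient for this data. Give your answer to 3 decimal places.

n = 5, Σw = 137, Σz = 48, Σw² = 4013, Σz² = 496, Σwz = 1246
nΣwz − ΣwΣz = 6230 − 6576 = -346
nΣw² − (Σw)² = 20065 − 18769 = 1296; nΣz² − (Σz)² = 2480 − 2304 = 176
r = -346 / √(1296 × 176) = -346 / 477.5940 ≈ -0.724

-0.724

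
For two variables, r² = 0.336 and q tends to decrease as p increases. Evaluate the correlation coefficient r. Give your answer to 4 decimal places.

|r| = √0.336 = 0.5797
The association is negative, so r = −0.5797.

-0.5797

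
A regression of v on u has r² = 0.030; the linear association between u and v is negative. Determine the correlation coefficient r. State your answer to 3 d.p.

-0.173

|r| = √0.030 = 0.173
The association is negative, so r = −0.173.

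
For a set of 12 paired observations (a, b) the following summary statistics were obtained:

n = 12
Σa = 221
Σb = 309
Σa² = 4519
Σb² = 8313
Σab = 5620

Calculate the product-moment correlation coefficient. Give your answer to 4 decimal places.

-0.1769

r = (nΣab − ΣaΣb) / √[(nΣa² − (Σa)²)(nΣb² − (Σb)²)]
Numerator: 12×5620 − 221×309 = -849
Denominator: √[(54228 − 48841)(99756 − 95481)] = √[5387 × 4275] = 4798.8983
r = -849 / 4798.8983 ≈ -0.1769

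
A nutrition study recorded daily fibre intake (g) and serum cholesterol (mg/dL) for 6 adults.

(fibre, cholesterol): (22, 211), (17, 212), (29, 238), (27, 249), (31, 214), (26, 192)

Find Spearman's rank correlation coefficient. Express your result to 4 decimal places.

0.5429

Rank fibre: 2, 1, 5, 4, 6, 3
Rank cholesterol: 2, 3, 5, 6, 4, 1
d = rank(fibre) − rank(cholesterol): 0, -2, 0, -2, 2, 2; Σd² = 16
ρ = 1 − 6Σd² / [n(n²−1)] = 1 − 6×16 / (6×35) = 1 − 96/210 ≈ 0.5429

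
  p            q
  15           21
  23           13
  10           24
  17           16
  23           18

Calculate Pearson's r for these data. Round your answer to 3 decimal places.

n = 5, Σp = 88, Σq = 92, Σp² = 1672, Σq² = 1766, Σpq = 1540
nΣpq − ΣpΣq = 7700 − 8096 = -396
nΣp² − (Σp)² = 8360 − 7744 = 616; nΣq² − (Σq)² = 8830 − 8464 = 366
r = -396 / √(616 × 366) = -396 / 474.8221 ≈ -0.834

-0.834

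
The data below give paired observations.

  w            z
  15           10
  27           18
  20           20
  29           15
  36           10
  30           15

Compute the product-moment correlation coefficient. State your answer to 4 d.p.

-0.1411

n = 6, Σw = 157, Σz = 88, Σw² = 4391, Σz² = 1374, Σwz = 2281
nΣwz − ΣwΣz = 13686 − 13816 = -130
nΣw² − (Σw)² = 26346 − 24649 = 1697; nΣz² − (Σz)² = 8244 − 7744 = 500
r = -130 / √(1697 × 500) = -130 / 921.1406 ≈ -0.1411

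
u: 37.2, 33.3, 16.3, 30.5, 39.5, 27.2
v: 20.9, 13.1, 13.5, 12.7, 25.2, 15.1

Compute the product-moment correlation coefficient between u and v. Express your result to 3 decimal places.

0.680

n = 6, Σu = 184, Σv = 100.5, Σu² = 5988.76, Σv² = 1815.01, Σuv = 3227.23
nΣuv − ΣuΣv = 19363.38 − 18492 = 871.38
nΣu² − (Σu)² = 35932.56 − 33856 = 2076.56; nΣv² − (Σv)² = 10890.06 − 10100.25 = 789.81
r = 871.38 / √(2076.56 × 789.81) = 871.38 / 1280.6591 ≈ 0.680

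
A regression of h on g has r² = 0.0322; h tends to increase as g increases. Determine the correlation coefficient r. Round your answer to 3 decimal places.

0.179

|r| = √0.0322 = 0.179
The association is positive, so r = 0.179.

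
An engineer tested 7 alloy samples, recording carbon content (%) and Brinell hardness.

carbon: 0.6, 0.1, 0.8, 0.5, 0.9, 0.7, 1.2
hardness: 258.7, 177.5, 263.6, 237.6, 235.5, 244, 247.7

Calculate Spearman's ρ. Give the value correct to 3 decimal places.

Rank carbon: 3, 1, 5, 2, 6, 4, 7
Rank hardness: 6, 1, 7, 3, 2, 4, 5
d = rank(carbon) − rank(hardness): -3, 0, -2, -1, 4, 0, 2; Σd² = 34
ρ = 1 − 6Σd² / [n(n²−1)] = 1 − 6×34 / (7×48) = 1 − 204/336 ≈ 0.393

0.393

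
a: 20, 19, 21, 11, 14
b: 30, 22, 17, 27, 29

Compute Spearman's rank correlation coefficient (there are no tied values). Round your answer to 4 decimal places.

-0.3000

Rank a: 4, 3, 5, 1, 2
Rank b: 5, 2, 1, 3, 4
d = rank(a) − rank(b): -1, 1, 4, -2, -2; Σd² = 26
ρ = 1 − 6Σd² / [n(n²−1)] = 1 − 6×26 / (5×24) = 1 − 156/120 ≈ -0.3000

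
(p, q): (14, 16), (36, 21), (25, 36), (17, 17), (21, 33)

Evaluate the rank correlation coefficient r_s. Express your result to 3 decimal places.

0.700

Rank p: 1, 5, 4, 2, 3
Rank q: 1, 3, 5, 2, 4
d = rank(p) − rank(q): 0, 2, -1, 0, -1; Σd² = 6
ρ = 1 − 6Σd² / [n(n²−1)] = 1 − 6×6 / (5×24) = 1 − 36/120 ≈ 0.700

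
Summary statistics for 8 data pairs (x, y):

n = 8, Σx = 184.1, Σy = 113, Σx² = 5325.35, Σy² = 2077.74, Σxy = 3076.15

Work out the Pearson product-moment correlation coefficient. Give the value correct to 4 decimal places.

r = (nΣxy − ΣxΣy) / √[(nΣx² − (Σx)²)(nΣy² − (Σy)²)]
Numerator: 8×3076.15 − 184.1×113 = 3805.9
Denominator: √[(42602.8 − 33892.81)(16621.92 − 12769)] = √[8709.99 × 3852.92] = 5793.0039
r = 3805.9 / 5793.0039 ≈ 0.6570

0.6570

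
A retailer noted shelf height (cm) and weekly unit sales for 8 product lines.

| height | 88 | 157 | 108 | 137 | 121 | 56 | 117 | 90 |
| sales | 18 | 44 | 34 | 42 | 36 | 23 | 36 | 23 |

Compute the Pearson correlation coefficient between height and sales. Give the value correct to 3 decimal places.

0.894

n = 8, Σx = 874, Σy = 256, Σx² = 102392, Σy² = 8830, Σxy = 29844
nΣxy − ΣxΣy = 238752 − 223744 = 15008
nΣx² − (Σx)² = 819136 − 763876 = 55260; nΣy² − (Σy)² = 70640 − 65536 = 5104
r = 15008 / √(55260 × 5104) = 15008 / 16794.2562 ≈ 0.894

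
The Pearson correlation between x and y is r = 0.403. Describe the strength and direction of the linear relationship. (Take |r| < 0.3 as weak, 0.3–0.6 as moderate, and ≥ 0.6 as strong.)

r = 0.403 > 0 so the relationship is positive.
|r| = 0.403, which falls in the moderate range.

moderate positive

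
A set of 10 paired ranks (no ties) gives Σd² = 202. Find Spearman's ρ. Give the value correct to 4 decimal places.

ρ = 1 − 6Σd² / [n(n²−1)] = 1 − 6×202 / (10×99)
  = 1 − 1212/990 = 1 − 1.22424 ≈ -0.2242

-0.2242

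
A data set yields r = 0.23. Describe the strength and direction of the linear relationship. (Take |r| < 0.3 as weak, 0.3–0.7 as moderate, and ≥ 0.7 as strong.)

r = 0.23 > 0 so the relationship is positive.
|r| = 0.23, which falls in the weak range.

weak positive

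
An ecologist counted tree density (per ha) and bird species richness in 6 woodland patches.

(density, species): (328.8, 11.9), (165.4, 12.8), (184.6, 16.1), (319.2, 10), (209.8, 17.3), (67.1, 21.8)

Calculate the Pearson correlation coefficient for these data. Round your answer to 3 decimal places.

n = 6, Σx = 1274.9, Σy = 89.9, Σx² = 319950.85, Σy² = 1439.19, Σxy = 17286.22
nΣxy − ΣxΣy = 103717.32 − 114613.51 = -10896.19
nΣx² − (Σx)² = 1919705.1 − 1625370.01 = 294335.09; nΣy² − (Σy)² = 8635.14 − 8082.01 = 553.13
r = -10896.19 / √(294335.09 × 553.13) = -10896.19 / 12759.5285 ≈ -0.854

-0.854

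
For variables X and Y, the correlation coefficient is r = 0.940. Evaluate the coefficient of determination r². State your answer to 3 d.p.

r² = (0.940)² = 0.884

0.884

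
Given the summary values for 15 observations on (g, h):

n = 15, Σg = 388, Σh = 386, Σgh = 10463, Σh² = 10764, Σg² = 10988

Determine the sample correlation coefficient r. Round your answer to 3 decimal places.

r = (nΣgh − ΣgΣh) / √[(nΣg² − (Σg)²)(nΣh² − (Σh)²)]
Numerator: 15×10463 − 388×386 = 7177
Denominator: √[(164820 − 150544)(161460 − 148996)] = √[14276 × 12464] = 13339.2677
r = 7177 / 13339.2677 ≈ 0.538

0.538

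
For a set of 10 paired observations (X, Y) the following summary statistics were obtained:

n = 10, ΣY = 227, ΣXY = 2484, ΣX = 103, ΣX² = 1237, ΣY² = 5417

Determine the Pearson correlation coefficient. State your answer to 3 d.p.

r = (nΣXY − ΣXΣY) / √[(nΣX² − (ΣX)²)(nΣY² − (ΣY)²)]
Numerator: 10×2484 − 103×227 = 1459
Denominator: √[(12370 − 10609)(54170 − 51529)] = √[1761 × 2641] = 2156.5716
r = 1459 / 2156.5716 ≈ 0.677

0.677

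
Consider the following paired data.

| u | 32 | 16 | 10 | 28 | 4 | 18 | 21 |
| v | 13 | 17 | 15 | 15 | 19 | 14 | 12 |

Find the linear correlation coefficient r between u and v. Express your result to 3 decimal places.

-0.698

n = 7, Σu = 129, Σv = 105, Σu² = 2945, Σv² = 1609, Σuv = 1838
nΣuv − ΣuΣv = 12866 − 13545 = -679
nΣu² − (Σu)² = 20615 − 16641 = 3974; nΣv² − (Σv)² = 11263 − 11025 = 238
r = -679 / √(3974 × 238) = -679 / 972.5287 ≈ -0.698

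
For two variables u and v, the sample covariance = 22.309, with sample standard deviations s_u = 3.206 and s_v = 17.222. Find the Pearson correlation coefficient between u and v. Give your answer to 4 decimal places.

r = Cov(u,v) / (s_u · s_v) = 22.309 / (3.206 × 17.222)
  = 22.309 / 55.2137 ≈ 0.4040

0.4040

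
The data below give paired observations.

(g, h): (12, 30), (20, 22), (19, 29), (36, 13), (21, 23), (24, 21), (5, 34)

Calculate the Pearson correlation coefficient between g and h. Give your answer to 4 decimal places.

n = 7, Σg = 137, Σh = 172, Σg² = 3243, Σh² = 4520, Σgh = 2976
nΣgh − ΣgΣh = 20832 − 23564 = -2732
nΣg² − (Σg)² = 22701 − 18769 = 3932; nΣh² − (Σh)² = 31640 − 29584 = 2056
r = -2732 / √(3932 × 2056) = -2732 / 2843.2714 ≈ -0.9609

-0.9609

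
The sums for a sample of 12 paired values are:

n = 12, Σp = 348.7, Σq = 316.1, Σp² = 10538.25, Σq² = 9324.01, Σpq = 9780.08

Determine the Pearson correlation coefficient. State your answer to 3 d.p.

r = (nΣpq − ΣpΣq) / √[(nΣp² − (Σp)²)(nΣq² − (Σq)²)]
Numerator: 12×9780.08 − 348.7×316.1 = 7136.89
Denominator: √[(126459 − 121591.69)(111888.12 − 99919.21)] = √[4867.31 × 11968.91] = 7632.5877
r = 7136.89 / 7632.5877 ≈ 0.935

0.935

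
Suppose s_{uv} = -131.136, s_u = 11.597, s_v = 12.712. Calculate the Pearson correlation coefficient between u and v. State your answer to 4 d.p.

r = Cov(u,v) / (s_u · s_v) = -131.136 / (11.597 × 12.712)
  = -131.136 / 147.4211 ≈ -0.8895

-0.8895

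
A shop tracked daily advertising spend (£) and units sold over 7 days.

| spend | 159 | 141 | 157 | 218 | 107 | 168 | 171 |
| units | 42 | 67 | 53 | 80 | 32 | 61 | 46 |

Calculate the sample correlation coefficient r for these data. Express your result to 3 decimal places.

n = 7, Σx = 1121, Σy = 381, Σx² = 186249, Σy² = 22323, Σxy = 63424
nΣxy − ΣxΣy = 443968 − 427101 = 16867
nΣx² − (Σx)² = 1303743 − 1256641 = 47102; nΣy² − (Σy)² = 156261 − 145161 = 11100
r = 16867 / √(47102 × 11100) = 16867 / 22865.5243 ≈ 0.738

0.738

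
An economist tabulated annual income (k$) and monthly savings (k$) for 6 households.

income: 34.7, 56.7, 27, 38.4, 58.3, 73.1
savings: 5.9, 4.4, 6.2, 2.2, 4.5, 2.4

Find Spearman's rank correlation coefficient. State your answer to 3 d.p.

Rank income: 2, 4, 1, 3, 5, 6
Rank savings: 5, 3, 6, 1, 4, 2
d = rank(income) − rank(savings): -3, 1, -5, 2, 1, 4; Σd² = 56
ρ = 1 − 6Σd² / [n(n²−1)] = 1 − 6×56 / (6×35) = 1 − 336/210 ≈ -0.600

-0.600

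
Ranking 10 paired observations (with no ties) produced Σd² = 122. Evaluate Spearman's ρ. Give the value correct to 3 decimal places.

0.261

ρ = 1 − 6Σd² / [n(n²−1)] = 1 − 6×122 / (10×99)
  = 1 − 732/990 = 1 − 0.7394 ≈ 0.261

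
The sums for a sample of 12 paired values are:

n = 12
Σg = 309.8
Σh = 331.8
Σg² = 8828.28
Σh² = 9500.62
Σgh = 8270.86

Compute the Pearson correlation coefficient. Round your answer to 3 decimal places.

r = (nΣgh − ΣgΣh) / √[(nΣg² − (Σg)²)(nΣh² − (Σh)²)]
Numerator: 12×8270.86 − 309.8×331.8 = -3541.32
Denominator: √[(105939.36 − 95976.04)(114007.44 − 110091.24)] = √[9963.32 × 3916.2] = 6246.4673
r = -3541.32 / 6246.4673 ≈ -0.567

-0.567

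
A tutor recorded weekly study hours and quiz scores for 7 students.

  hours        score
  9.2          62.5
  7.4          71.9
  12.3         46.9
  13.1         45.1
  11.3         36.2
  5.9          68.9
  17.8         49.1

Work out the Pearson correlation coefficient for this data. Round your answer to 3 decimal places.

-0.694

n = 7, Σx = 77, Σy = 380.6, Σx² = 941.64, Σy² = 21777.94, Σxy = 3964.29
nΣxy − ΣxΣy = 27750.03 − 29306.2 = -1556.17
nΣx² − (Σx)² = 6591.48 − 5929 = 662.48; nΣy² − (Σy)² = 152445.58 − 144856.36 = 7589.22
r = -1556.17 / √(662.48 × 7589.22) = -1556.17 / 2242.2548 ≈ -0.694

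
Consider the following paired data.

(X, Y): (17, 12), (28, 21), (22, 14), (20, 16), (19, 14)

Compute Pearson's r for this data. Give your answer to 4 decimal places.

0.9272

n = 5, ΣX = 106, ΣY = 77, ΣX² = 2318, ΣY² = 1233, ΣXY = 1686
nΣXY − ΣXΣY = 8430 − 8162 = 268
nΣX² − (ΣX)² = 11590 − 11236 = 354; nΣY² − (ΣY)² = 6165 − 5929 = 236
r = 268 / √(354 × 236) = 268 / 289.0398 ≈ 0.9272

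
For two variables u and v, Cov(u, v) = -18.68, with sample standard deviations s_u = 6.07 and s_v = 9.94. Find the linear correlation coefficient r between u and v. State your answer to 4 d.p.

-0.3096

r = Cov(u,v) / (s_u · s_v) = -18.68 / (6.07 × 9.94)
  = -18.68 / 60.3358 ≈ -0.3096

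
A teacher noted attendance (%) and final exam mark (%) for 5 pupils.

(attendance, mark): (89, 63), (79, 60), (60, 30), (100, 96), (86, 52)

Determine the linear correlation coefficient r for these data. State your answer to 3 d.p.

n = 5, Σx = 414, Σy = 301, Σx² = 35158, Σy² = 20389, Σxy = 26219
nΣxy − ΣxΣy = 131095 − 124614 = 6481
nΣx² − (Σx)² = 175790 − 171396 = 4394; nΣy² − (Σy)² = 101945 − 90601 = 11344
r = 6481 / √(4394 × 11344) = 6481 / 7060.1371 ≈ 0.918

0.918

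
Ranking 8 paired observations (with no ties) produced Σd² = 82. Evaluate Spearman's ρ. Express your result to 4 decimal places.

0.0238

ρ = 1 − 6Σd² / [n(n²−1)] = 1 − 6×82 / (8×63)
  = 1 − 492/504 = 1 − 0.97619 ≈ 0.0238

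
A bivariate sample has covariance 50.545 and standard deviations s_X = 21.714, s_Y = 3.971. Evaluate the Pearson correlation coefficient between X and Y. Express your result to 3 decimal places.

0.586

r = Cov(X,Y) / (s_X · s_Y) = 50.545 / (21.714 × 3.971)
  = 50.545 / 86.2263 ≈ 0.586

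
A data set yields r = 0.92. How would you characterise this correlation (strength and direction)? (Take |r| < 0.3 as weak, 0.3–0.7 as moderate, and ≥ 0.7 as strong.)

r = 0.92 > 0 so the relationship is positive.
|r| = 0.92, which falls in the strong range.

strong positive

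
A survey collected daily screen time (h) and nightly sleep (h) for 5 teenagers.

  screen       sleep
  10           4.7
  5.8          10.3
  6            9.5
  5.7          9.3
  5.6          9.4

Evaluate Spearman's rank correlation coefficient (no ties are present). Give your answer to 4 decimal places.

-0.2000

Rank screen: 5, 3, 4, 2, 1
Rank sleep: 1, 5, 4, 2, 3
d = rank(screen) − rank(sleep): 4, -2, 0, 0, -2; Σd² = 24
ρ = 1 − 6Σd² / [n(n²−1)] = 1 − 6×24 / (5×24) = 1 − 144/120 ≈ -0.2000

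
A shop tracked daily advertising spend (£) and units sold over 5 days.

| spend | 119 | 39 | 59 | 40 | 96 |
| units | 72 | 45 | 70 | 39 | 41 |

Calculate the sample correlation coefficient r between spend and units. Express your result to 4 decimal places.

n = 5, Σx = 353, Σy = 267, Σx² = 29979, Σy² = 15311, Σxy = 19949
nΣxy − ΣxΣy = 99745 − 94251 = 5494
nΣx² − (Σx)² = 149895 − 124609 = 25286; nΣy² − (Σy)² = 76555 − 71289 = 5266
r = 5494 / √(25286 × 5266) = 5494 / 11539.3274 ≈ 0.4761

0.4761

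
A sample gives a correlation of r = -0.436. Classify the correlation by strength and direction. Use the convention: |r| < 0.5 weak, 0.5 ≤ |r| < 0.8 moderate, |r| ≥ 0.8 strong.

weak negative

r = -0.436 < 0 so the relationship is negative.
|r| = 0.436, which falls in the weak range.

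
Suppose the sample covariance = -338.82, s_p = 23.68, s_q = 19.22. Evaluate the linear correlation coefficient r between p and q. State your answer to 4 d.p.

-0.7444

r = Cov(p,q) / (s_p · s_q) = -338.82 / (23.68 × 19.22)
  = -338.82 / 455.1296 ≈ -0.7444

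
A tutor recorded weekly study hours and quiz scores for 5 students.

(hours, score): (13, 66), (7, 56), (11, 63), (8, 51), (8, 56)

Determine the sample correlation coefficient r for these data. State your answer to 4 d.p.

0.8960

n = 5, Σx = 47, Σy = 292, Σx² = 467, Σy² = 17198, Σxy = 2799
nΣxy − ΣxΣy = 13995 − 13724 = 271
nΣx² − (Σx)² = 2335 − 2209 = 126; nΣy² − (Σy)² = 85990 − 85264 = 726
r = 271 / √(126 × 726) = 271 / 302.4500 ≈ 0.8960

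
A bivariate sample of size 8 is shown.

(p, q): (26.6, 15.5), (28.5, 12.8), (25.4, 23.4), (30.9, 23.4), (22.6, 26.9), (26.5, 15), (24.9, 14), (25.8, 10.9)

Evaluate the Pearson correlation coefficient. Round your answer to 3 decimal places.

-0.160

n = 8, Σp = 211.2, Σq = 141.9, Σp² = 5618.44, Σq² = 2762.63, Σpq = 3729.78
nΣpq − ΣpΣq = 29838.24 − 29969.28 = -131.04
nΣp² − (Σp)² = 44947.52 − 44605.44 = 342.08; nΣq² − (Σq)² = 22101.04 − 20135.61 = 1965.43
r = -131.04 / √(342.08 × 1965.43) = -131.04 / 819.9599 ≈ -0.160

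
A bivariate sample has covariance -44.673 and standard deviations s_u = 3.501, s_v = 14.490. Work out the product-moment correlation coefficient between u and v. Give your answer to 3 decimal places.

-0.881

r = Cov(u,v) / (s_u · s_v) = -44.673 / (3.501 × 14.490)
  = -44.673 / 50.7295 ≈ -0.881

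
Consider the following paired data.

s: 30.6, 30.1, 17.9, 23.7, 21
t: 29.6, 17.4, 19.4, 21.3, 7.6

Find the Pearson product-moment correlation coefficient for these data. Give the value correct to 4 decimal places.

0.5151

n = 5, Σs = 123.3, Σt = 95.3, Σs² = 3165.47, Σt² = 2066.73, Σst = 2441.17
nΣst − ΣsΣt = 12205.85 − 11750.49 = 455.36
nΣs² − (Σs)² = 15827.35 − 15202.89 = 624.46; nΣt² − (Σt)² = 10333.65 − 9082.09 = 1251.56
r = 455.36 / √(624.46 × 1251.56) = 455.36 / 884.0527 ≈ 0.5151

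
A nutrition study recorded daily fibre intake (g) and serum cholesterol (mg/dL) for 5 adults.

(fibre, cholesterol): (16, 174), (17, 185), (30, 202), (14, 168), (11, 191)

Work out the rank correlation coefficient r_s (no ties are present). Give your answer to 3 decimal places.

Rank fibre: 3, 4, 5, 2, 1
Rank cholesterol: 2, 3, 5, 1, 4
d = rank(fibre) − rank(cholesterol): 1, 1, 0, 1, -3; Σd² = 12
ρ = 1 − 6Σd² / [n(n²−1)] = 1 − 6×12 / (5×24) = 1 − 72/120 ≈ 0.400

0.400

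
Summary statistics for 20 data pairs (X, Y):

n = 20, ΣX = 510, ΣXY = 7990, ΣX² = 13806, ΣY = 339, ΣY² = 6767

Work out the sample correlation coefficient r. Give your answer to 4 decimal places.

-0.7238

r = (nΣXY − ΣXΣY) / √[(nΣX² − (ΣX)²)(nΣY² − (ΣY)²)]
Numerator: 20×7990 − 510×339 = -13090
Denominator: √[(276120 − 260100)(135340 − 114921)] = √[16020 × 20419] = 18086.2484
r = -13090 / 18086.2484 ≈ -0.7238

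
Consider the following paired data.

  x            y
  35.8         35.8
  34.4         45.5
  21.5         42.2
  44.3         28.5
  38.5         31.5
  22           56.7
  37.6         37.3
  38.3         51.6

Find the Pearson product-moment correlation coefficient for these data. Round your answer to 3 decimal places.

-0.631

n = 8, Σx = 272.4, Σy = 329.1, Σx² = 9736.64, Σy² = 14205.97, Σxy = 10855.6
nΣxy − ΣxΣy = 86844.8 − 89646.84 = -2802.04
nΣx² − (Σx)² = 77893.12 − 74201.76 = 3691.36; nΣy² − (Σy)² = 113647.76 − 108306.81 = 5340.95
r = -2802.04 / √(3691.36 × 5340.95) = -2802.04 / 4440.1992 ≈ -0.631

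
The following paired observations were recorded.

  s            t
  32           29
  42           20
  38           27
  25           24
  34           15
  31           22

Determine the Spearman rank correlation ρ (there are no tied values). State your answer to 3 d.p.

-0.257

Rank s: 3, 6, 5, 1, 4, 2
Rank t: 6, 2, 5, 4, 1, 3
d = rank(s) − rank(t): -3, 4, 0, -3, 3, -1; Σd² = 44
ρ = 1 − 6Σd² / [n(n²−1)] = 1 − 6×44 / (6×35) = 1 − 264/210 ≈ -0.257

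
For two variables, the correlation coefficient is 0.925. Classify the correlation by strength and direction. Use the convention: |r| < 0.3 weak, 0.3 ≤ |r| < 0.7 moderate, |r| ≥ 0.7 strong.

r = 0.925 > 0 so the relationship is positive.
|r| = 0.925, which falls in the strong range.

strong positive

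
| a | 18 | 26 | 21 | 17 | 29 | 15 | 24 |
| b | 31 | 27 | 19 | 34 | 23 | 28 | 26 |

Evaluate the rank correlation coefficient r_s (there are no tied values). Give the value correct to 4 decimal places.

-0.6429

Rank a: 3, 6, 4, 2, 7, 1, 5
Rank b: 6, 4, 1, 7, 2, 5, 3
d = rank(a) − rank(b): -3, 2, 3, -5, 5, -4, 2; Σd² = 92
ρ = 1 − 6Σd² / [n(n²−1)] = 1 − 6×92 / (7×48) = 1 − 552/336 ≈ -0.6429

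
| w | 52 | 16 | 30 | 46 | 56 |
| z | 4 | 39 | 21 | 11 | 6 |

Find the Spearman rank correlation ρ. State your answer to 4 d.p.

-0.9000

Rank w: 4, 1, 2, 3, 5
Rank z: 1, 5, 4, 3, 2
d = rank(w) − rank(z): 3, -4, -2, 0, 3; Σd² = 38
ρ = 1 − 6Σd² / [n(n²−1)] = 1 − 6×38 / (5×24) = 1 − 228/120 ≈ -0.9000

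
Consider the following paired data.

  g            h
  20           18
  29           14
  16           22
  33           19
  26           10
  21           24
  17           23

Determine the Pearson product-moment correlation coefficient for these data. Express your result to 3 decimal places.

n = 7, Σg = 162, Σh = 130, Σg² = 3992, Σh² = 2570, Σgh = 2900
nΣgh − ΣgΣh = 20300 − 21060 = -760
nΣg² − (Σg)² = 27944 − 26244 = 1700; nΣh² − (Σh)² = 17990 − 16900 = 1090
r = -760 / √(1700 × 1090) = -760 / 1361.2494 ≈ -0.558

-0.558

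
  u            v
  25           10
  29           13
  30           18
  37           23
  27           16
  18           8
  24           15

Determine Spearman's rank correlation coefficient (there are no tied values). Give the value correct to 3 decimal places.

0.821

Rank u: 3, 5, 6, 7, 4, 1, 2
Rank v: 2, 3, 6, 7, 5, 1, 4
d = rank(u) − rank(v): 1, 2, 0, 0, -1, 0, -2; Σd² = 10
ρ = 1 − 6Σd² / [n(n²−1)] = 1 − 6×10 / (7×48) = 1 − 60/336 ≈ 0.821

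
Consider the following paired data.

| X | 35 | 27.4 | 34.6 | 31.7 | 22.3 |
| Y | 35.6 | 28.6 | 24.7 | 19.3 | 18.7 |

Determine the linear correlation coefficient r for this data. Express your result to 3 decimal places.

n = 5, ΣX = 151, ΣY = 126.9, ΣX² = 4675.1, ΣY² = 3417.59, ΣXY = 3913.08
nΣXY − ΣXΣY = 19565.4 − 19161.9 = 403.5
nΣX² − (ΣX)² = 23375.5 − 22801 = 574.5; nΣY² − (ΣY)² = 17087.95 − 16103.61 = 984.34
r = 403.5 / √(574.5 × 984.34) = 403.5 / 751.9996 ≈ 0.537

0.537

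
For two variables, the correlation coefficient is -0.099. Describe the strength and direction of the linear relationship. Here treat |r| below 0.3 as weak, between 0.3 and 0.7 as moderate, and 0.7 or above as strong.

r = -0.099 < 0 so the relationship is negative.
|r| = 0.099, which falls in the weak range.

weak negative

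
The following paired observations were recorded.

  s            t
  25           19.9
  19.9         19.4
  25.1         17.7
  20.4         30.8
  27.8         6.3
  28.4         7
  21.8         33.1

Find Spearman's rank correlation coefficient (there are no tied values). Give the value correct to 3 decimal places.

-0.714

Rank s: 4, 1, 5, 2, 6, 7, 3
Rank t: 5, 4, 3, 6, 1, 2, 7
d = rank(s) − rank(t): -1, -3, 2, -4, 5, 5, -4; Σd² = 96
ρ = 1 − 6Σd² / [n(n²−1)] = 1 − 6×96 / (7×48) = 1 − 576/336 ≈ -0.714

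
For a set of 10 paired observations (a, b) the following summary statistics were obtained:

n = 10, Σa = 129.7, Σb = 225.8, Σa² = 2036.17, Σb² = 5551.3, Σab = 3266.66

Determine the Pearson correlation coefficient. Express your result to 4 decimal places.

r = (nΣab − ΣaΣb) / √[(nΣa² − (Σa)²)(nΣb² − (Σb)²)]
Numerator: 10×3266.66 − 129.7×225.8 = 3380.34
Denominator: √[(20361.7 − 16822.09)(55513 − 50985.64)] = √[3539.61 × 4527.36] = 4003.1349
r = 3380.34 / 4003.1349 ≈ 0.8444

0.8444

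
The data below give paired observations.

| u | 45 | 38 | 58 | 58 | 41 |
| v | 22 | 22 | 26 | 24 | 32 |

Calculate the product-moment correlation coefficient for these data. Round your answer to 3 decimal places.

n = 5, Σu = 240, Σv = 126, Σu² = 11878, Σv² = 3244, Σuv = 6038
nΣuv − ΣuΣv = 30190 − 30240 = -50
nΣu² − (Σu)² = 59390 − 57600 = 1790; nΣv² − (Σv)² = 16220 − 15876 = 344
r = -50 / √(1790 × 344) = -50 / 784.7038 ≈ -0.064

-0.064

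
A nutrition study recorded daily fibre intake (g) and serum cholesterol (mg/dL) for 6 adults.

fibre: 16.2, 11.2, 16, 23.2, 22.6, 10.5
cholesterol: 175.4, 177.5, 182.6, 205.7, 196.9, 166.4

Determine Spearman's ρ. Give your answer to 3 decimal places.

Rank fibre: 4, 2, 3, 6, 5, 1
Rank cholesterol: 2, 3, 4, 6, 5, 1
d = rank(fibre) − rank(cholesterol): 2, -1, -1, 0, 0, 0; Σd² = 6
ρ = 1 − 6Σd² / [n(n²−1)] = 1 − 6×6 / (6×35) = 1 − 36/210 ≈ 0.829

0.829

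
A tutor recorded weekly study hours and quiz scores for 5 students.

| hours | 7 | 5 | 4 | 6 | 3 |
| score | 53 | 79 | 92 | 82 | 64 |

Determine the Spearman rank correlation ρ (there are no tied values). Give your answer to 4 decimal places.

Rank hours: 5, 3, 2, 4, 1
Rank score: 1, 3, 5, 4, 2
d = rank(hours) − rank(score): 4, 0, -3, 0, -1; Σd² = 26
ρ = 1 − 6Σd² / [n(n²−1)] = 1 − 6×26 / (5×24) = 1 − 156/120 ≈ -0.3000

-0.3000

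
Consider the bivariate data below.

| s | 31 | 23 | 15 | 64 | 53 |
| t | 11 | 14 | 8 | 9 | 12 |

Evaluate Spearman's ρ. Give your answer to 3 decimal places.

Rank s: 3, 2, 1, 5, 4
Rank t: 3, 5, 1, 2, 4
d = rank(s) − rank(t): 0, -3, 0, 3, 0; Σd² = 18
ρ = 1 − 6Σd² / [n(n²−1)] = 1 − 6×18 / (5×24) = 1 − 108/120 ≈ 0.100

0.100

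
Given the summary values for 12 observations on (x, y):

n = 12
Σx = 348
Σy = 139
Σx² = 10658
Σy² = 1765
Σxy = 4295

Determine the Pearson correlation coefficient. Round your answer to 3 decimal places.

r = (nΣxy − ΣxΣy) / √[(nΣx² − (Σx)²)(nΣy² − (Σy)²)]
Numerator: 12×4295 − 348×139 = 3168
Denominator: √[(127896 − 121104)(21180 − 19321)] = √[6792 × 1859] = 3553.3545
r = 3168 / 3553.3545 ≈ 0.892

0.892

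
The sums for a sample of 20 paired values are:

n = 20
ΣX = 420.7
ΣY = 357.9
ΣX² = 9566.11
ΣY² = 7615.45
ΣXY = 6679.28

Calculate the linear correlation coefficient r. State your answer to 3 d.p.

-0.912

r = (nΣXY − ΣXΣY) / √[(nΣX² − (ΣX)²)(nΣY² − (ΣY)²)]
Numerator: 20×6679.28 − 420.7×357.9 = -16982.93
Denominator: √[(191322.2 − 176988.49)(152309 − 128092.41)] = √[14333.71 × 24216.59] = 18630.9844
r = -16982.93 / 18630.9844 ≈ -0.912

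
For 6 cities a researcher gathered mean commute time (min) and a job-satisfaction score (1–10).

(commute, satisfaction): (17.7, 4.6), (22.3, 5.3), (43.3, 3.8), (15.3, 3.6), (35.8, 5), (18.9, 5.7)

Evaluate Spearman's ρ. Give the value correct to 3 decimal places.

Rank commute: 2, 4, 6, 1, 5, 3
Rank satisfaction: 3, 5, 2, 1, 4, 6
d = rank(commute) − rank(satisfaction): -1, -1, 4, 0, 1, -3; Σd² = 28
ρ = 1 − 6Σd² / [n(n²−1)] = 1 − 6×28 / (6×35) = 1 − 168/210 ≈ 0.200

0.200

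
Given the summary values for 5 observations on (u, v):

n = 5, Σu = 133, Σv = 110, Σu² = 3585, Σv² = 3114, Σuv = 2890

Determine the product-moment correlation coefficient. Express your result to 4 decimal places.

-0.1989

r = (nΣuv − ΣuΣv) / √[(nΣu² − (Σu)²)(nΣv² − (Σv)²)]
Numerator: 5×2890 − 133×110 = -180
Denominator: √[(17925 − 17689)(15570 − 12100)] = √[236 × 3470] = 904.9420
r = -180 / 904.9420 ≈ -0.1989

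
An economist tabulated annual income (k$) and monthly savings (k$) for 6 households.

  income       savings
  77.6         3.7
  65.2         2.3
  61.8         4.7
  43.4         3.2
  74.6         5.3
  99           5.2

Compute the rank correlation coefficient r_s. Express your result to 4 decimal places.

Rank income: 5, 3, 2, 1, 4, 6
Rank savings: 3, 1, 4, 2, 6, 5
d = rank(income) − rank(savings): 2, 2, -2, -1, -2, 1; Σd² = 18
ρ = 1 − 6Σd² / [n(n²−1)] = 1 − 6×18 / (6×35) = 1 − 108/210 ≈ 0.4857

0.4857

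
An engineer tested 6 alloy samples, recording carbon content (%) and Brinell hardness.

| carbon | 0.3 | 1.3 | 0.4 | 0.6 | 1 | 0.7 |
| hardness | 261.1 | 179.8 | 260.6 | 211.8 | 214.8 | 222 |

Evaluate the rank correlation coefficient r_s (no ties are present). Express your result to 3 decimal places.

-0.829

Rank carbon: 1, 6, 2, 3, 5, 4
Rank hardness: 6, 1, 5, 2, 3, 4
d = rank(carbon) − rank(hardness): -5, 5, -3, 1, 2, 0; Σd² = 64
ρ = 1 − 6Σd² / [n(n²−1)] = 1 − 6×64 / (6×35) = 1 − 384/210 ≈ -0.829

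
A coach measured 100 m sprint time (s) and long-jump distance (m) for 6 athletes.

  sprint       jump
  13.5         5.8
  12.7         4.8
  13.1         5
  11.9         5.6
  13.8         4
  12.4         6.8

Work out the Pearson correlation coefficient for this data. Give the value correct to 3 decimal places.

n = 6, Σx = 77.4, Σy = 32, Σx² = 1000.96, Σy² = 175.28, Σxy = 410.92
nΣxy − ΣxΣy = 2465.52 − 2476.8 = -11.28
nΣx² − (Σx)² = 6005.76 − 5990.76 = 15; nΣy² − (Σy)² = 1051.68 − 1024 = 27.68
r = -11.28 / √(15 × 27.68) = -11.28 / 20.3765 ≈ -0.554

-0.554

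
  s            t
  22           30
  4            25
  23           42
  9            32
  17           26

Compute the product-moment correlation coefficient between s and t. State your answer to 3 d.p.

n = 5, Σs = 75, Σt = 155, Σs² = 1399, Σt² = 4989, Σst = 2456
nΣst − ΣsΣt = 12280 − 11625 = 655
nΣs² − (Σs)² = 6995 − 5625 = 1370; nΣt² − (Σt)² = 24945 − 24025 = 920
r = 655 / √(1370 × 920) = 655 / 1122.6754 ≈ 0.583

0.583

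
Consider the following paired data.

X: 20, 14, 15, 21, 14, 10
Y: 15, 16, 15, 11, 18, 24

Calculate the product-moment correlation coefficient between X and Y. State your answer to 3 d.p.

-0.884

n = 6, ΣX = 94, ΣY = 99, ΣX² = 1558, ΣY² = 1727, ΣXY = 1472
nΣXY − ΣXΣY = 8832 − 9306 = -474
nΣX² − (ΣX)² = 9348 − 8836 = 512; nΣY² − (ΣY)² = 10362 − 9801 = 561
r = -474 / √(512 × 561) = -474 / 535.9403 ≈ -0.884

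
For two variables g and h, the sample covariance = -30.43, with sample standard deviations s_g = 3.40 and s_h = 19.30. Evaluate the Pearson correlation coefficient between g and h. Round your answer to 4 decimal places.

r = Cov(g,h) / (s_g · s_h) = -30.43 / (3.40 × 19.30)
  = -30.43 / 65.6200 ≈ -0.4637

-0.4637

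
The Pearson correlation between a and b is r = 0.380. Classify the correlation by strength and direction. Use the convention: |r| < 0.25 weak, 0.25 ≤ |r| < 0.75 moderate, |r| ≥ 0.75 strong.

r = 0.380 > 0 so the relationship is positive.
|r| = 0.380, which falls in the moderate range.

moderate positive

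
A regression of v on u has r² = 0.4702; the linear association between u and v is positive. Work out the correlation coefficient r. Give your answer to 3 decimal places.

|r| = √0.4702 = 0.686
The association is positive, so r = 0.686.

0.686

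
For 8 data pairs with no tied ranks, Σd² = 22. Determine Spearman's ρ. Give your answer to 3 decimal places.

0.738

ρ = 1 − 6Σd² / [n(n²−1)] = 1 − 6×22 / (8×63)
  = 1 − 132/504 = 1 − 0.2619 ≈ 0.738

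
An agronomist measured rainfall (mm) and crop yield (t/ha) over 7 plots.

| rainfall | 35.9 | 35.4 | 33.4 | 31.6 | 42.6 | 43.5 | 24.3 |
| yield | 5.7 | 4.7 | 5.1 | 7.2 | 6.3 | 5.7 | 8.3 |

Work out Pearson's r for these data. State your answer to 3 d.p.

n = 7, Σx = 246.7, Σy = 43, Σx² = 8953.59, Σy² = 273.5, Σxy = 1486.89
nΣxy − ΣxΣy = 10408.23 − 10608.1 = -199.87
nΣx² − (Σx)² = 62675.13 − 60860.89 = 1814.24; nΣy² − (Σy)² = 1914.5 − 1849 = 65.5
r = -199.87 / √(1814.24 × 65.5) = -199.87 / 344.7212 ≈ -0.580

-0.580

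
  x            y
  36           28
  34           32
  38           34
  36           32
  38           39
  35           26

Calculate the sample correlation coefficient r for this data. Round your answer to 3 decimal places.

n = 6, Σx = 217, Σy = 191, Σx² = 7861, Σy² = 6185, Σxy = 6932
nΣxy − ΣxΣy = 41592 − 41447 = 145
nΣx² − (Σx)² = 47166 − 47089 = 77; nΣy² − (Σy)² = 37110 − 36481 = 629
r = 145 / √(77 × 629) = 145 / 220.0750 ≈ 0.659

0.659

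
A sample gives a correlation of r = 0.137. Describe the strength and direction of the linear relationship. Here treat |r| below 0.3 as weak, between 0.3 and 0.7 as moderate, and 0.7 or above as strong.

weak positive

r = 0.137 > 0 so the relationship is positive.
|r| = 0.137, which falls in the weak range.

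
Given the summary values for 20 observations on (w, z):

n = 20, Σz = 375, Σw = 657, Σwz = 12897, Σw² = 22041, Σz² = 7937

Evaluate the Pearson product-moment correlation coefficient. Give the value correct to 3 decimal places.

r = (nΣwz − ΣwΣz) / √[(nΣw² − (Σw)²)(nΣz² − (Σz)²)]
Numerator: 20×12897 − 657×375 = 11565
Denominator: √[(440820 − 431649)(158740 − 140625)] = √[9171 × 18115] = 12889.2461
r = 11565 / 12889.2461 ≈ 0.897

0.897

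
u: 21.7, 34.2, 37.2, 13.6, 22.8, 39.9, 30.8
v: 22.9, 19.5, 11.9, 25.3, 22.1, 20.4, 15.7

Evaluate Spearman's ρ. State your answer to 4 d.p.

Rank u: 2, 5, 6, 1, 3, 7, 4
Rank v: 6, 3, 1, 7, 5, 4, 2
d = rank(u) − rank(v): -4, 2, 5, -6, -2, 3, 2; Σd² = 98
ρ = 1 − 6Σd² / [n(n²−1)] = 1 − 6×98 / (7×48) = 1 − 588/336 ≈ -0.7500

-0.7500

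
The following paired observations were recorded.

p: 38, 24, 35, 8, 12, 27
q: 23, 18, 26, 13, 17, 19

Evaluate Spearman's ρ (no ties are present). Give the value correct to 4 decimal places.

Rank p: 6, 3, 5, 1, 2, 4
Rank q: 5, 3, 6, 1, 2, 4
d = rank(p) − rank(q): 1, 0, -1, 0, 0, 0; Σd² = 2
ρ = 1 − 6Σd² / [n(n²−1)] = 1 − 6×2 / (6×35) = 1 − 12/210 ≈ 0.9429

0.9429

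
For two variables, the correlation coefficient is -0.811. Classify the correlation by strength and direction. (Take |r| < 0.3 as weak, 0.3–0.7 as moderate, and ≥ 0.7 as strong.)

strong negative

r = -0.811 < 0 so the relationship is negative.
|r| = 0.811, which falls in the strong range.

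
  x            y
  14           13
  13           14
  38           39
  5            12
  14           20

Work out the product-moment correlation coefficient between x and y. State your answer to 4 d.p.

n = 5, Σx = 84, Σy = 98, Σx² = 2030, Σy² = 2430, Σxy = 2186
nΣxy − ΣxΣy = 10930 − 8232 = 2698
nΣx² − (Σx)² = 10150 − 7056 = 3094; nΣy² − (Σy)² = 12150 − 9604 = 2546
r = 2698 / √(3094 × 2546) = 2698 / 2806.6571 ≈ 0.9613

0.9613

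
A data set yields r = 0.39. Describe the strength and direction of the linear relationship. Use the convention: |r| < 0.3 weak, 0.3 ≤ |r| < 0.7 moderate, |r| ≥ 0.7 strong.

r = 0.39 > 0 so the relationship is positive.
|r| = 0.39, which falls in the moderate range.

moderate positive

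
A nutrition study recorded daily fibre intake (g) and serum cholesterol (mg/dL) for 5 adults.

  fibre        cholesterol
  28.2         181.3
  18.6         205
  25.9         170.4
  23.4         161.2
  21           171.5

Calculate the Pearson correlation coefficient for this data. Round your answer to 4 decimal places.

n = 5, Σx = 117.1, Σy = 889.4, Σx² = 2800.57, Σy² = 159328.54, Σxy = 20712.6
nΣxy − ΣxΣy = 103563 − 104148.74 = -585.74
nΣx² − (Σx)² = 14002.85 − 13712.41 = 290.44; nΣy² − (Σy)² = 796642.7 − 791032.36 = 5610.34
r = -585.74 / √(290.44 × 5610.34) = -585.74 / 1276.5058 ≈ -0.4589

-0.4589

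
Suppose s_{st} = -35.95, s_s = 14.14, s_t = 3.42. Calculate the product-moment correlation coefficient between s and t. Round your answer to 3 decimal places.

r = Cov(s,t) / (s_s · s_t) = -35.95 / (14.14 × 3.42)
  = -35.95 / 48.3588 ≈ -0.743

-0.743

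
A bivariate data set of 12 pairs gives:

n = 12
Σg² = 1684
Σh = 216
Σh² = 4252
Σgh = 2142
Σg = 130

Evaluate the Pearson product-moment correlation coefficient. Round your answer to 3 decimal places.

r = (nΣgh − ΣgΣh) / √[(nΣg² − (Σg)²)(nΣh² − (Σh)²)]
Numerator: 12×2142 − 130×216 = -2376
Denominator: √[(20208 − 16900)(51024 − 46656)] = √[3308 × 4368] = 3801.2293
r = -2376 / 3801.2293 ≈ -0.625

-0.625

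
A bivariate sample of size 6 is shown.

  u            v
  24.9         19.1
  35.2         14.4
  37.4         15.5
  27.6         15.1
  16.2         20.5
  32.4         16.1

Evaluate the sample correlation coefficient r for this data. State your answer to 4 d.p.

n = 6, Σu = 173.7, Σv = 100.7, Σu² = 5331.77, Σv² = 1719.89, Σuv = 2832.67
nΣuv − ΣuΣv = 16996.02 − 17491.59 = -495.57
nΣu² − (Σu)² = 31990.62 − 30171.69 = 1818.93; nΣv² − (Σv)² = 10319.34 − 10140.49 = 178.85
r = -495.57 / √(1818.93 × 178.85) = -495.57 / 570.3645 ≈ -0.8689

-0.8689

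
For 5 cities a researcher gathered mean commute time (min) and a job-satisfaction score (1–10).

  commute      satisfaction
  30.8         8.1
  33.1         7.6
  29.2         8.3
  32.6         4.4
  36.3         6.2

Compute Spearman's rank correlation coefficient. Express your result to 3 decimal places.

-0.700

Rank commute: 2, 4, 1, 3, 5
Rank satisfaction: 4, 3, 5, 1, 2
d = rank(commute) − rank(satisfaction): -2, 1, -4, 2, 3; Σd² = 34
ρ = 1 − 6Σd² / [n(n²−1)] = 1 − 6×34 / (5×24) = 1 − 204/120 ≈ -0.700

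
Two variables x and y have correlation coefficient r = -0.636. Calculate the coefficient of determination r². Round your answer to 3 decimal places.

r² = (-0.636)² = 0.404

0.404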